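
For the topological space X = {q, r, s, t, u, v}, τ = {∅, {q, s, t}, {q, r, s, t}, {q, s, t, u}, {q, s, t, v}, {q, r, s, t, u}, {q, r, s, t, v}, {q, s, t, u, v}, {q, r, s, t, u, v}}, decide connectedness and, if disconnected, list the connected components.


(X, τ) is connected.

Find clopen sets (U ∈ τ with X ∖ U ∈ τ):
  U = ∅, X ∖ U = {q, r, s, t, u, v} — both open, so U is clopen.
  U = {q, r, s, t, u, v}, X ∖ U = ∅ — both open, so U is clopen.
Only trivial clopens (∅ and X) exist, so (X, τ) is connected.
Compute connected components by grouping points that agree on all clopens:
  component: {q, r, s, t, u, v}


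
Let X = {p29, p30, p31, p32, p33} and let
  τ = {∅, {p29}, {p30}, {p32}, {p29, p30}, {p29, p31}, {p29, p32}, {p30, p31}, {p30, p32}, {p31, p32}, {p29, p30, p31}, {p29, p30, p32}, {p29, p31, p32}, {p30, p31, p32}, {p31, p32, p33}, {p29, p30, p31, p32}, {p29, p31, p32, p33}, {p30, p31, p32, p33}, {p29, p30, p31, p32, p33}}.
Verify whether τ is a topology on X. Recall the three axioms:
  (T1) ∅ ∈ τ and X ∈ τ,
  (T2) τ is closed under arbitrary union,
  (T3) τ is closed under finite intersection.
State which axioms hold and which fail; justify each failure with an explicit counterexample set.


τ is NOT a topology on X.

Axiom (T1): ∅ ∈ τ? Yes; X ∈ τ? Yes.
Axiom (T2/T3): check pairwise unions and intersections of members of τ.
Counterexample for (T3): {p29, p31} ∩ {p30, p31} = {p31} ∉ τ. Therefore τ is NOT a topology.


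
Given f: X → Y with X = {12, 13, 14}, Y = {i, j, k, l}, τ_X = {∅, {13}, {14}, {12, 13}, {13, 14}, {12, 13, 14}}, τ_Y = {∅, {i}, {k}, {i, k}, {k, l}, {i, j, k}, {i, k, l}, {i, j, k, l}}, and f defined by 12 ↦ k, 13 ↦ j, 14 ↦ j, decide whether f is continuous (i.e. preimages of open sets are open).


f is NOT continuous.

Compute f^{-1}(U) for each U ∈ τ_Y:
  U = ∅: f^{-1}(U) = ∅ ∈ τ_X ✓.
  U = {i}: f^{-1}(U) = ∅ ∈ τ_X ✓.
  U = {k}: f^{-1}(U) = {12} ∉ τ_X ✗.
  U = {i, k}: f^{-1}(U) = {12} ∉ τ_X ✗.
  U = {k, l}: f^{-1}(U) = {12} ∉ τ_X ✗.
  U = {i, j, k}: f^{-1}(U) = {12, 13, 14} ∈ τ_X ✓.
  U = {i, k, l}: f^{-1}(U) = {12} ∉ τ_X ✗.
  U = {i, j, k, l}: f^{-1}(U) = {12, 13, 14} ∈ τ_X ✓.
Found U = {k} with f^{-1}(U) = {12} not in τ_X. Therefore f is NOT continuous.


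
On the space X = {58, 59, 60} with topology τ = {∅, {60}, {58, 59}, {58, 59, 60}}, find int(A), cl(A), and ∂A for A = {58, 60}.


int(A) = {60}, cl(A) = {58, 59, 60}, ∂A = {58, 59}.

Closed sets in (X, τ) are complements of opens:
  closed(X, τ) = {∅, {60}, {58, 59}, {58, 59, 60}}.
int(A) = ⋃ {U ∈ τ : U ⊆ A}. Opens contained in A: ∅, {60}.
Taking the union of these: int(A) = {60}.
cl(A) = ⋂ {C closed : A ⊆ C}. Closed sets containing A: {58, 59, 60}.
Intersecting these: cl(A) = {58, 59, 60}.
∂A = cl(A) ∖ int(A) = {58, 59, 60} ∖ {60} = {58, 59}.


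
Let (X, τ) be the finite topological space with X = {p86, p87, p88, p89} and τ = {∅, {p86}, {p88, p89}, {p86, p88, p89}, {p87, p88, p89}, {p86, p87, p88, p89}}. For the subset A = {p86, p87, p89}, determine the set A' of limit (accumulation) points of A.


A' = {p87, p88}

For each x ∈ X, list the open sets U ∈ τ with x ∈ U, then check whether U ∩ (A ∖ {x}) ≠ ∅ for every such U.
  x = p86: open {p86} ∋ x has {p86} ∩ (A ∖ {p86}) = ∅, so x is NOT a limit point.
  x = p87: opens ∋ x are {p87, p88, p89}, {p86, p87, p88, p89}; each meets A ∖ {p87}, so x IS a limit point.
  x = p88: opens ∋ x are {p88, p89}, {p86, p88, p89}, {p87, p88, p89}, {p86, p87, p88, p89}; each meets A ∖ {p88}, so x IS a limit point.
  x = p89: open {p88, p89} ∋ x has {p88, p89} ∩ (A ∖ {p89}) = ∅, so x is NOT a limit point.
Collecting: A' = {p87, p88}.


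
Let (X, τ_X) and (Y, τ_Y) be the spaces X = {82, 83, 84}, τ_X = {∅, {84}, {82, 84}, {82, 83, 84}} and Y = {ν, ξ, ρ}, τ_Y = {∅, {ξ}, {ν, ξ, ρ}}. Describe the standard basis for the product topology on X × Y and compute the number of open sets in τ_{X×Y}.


Basis B = {∅ × ∅, {84} × {ξ}, {82, 84} × {ξ}, {82, 83, 84} × {ξ}, {84} × {ν, ξ, ρ}, {82, 84} × {ν, ξ, ρ}, {82, 83, 84} × {ν, ξ, ρ}}; |τ_{X×Y}| = 10.

Enumerate products U × V with U ∈ τ_X, V ∈ τ_Y (deduplicated):
  ∅ × ∅ = {} (∅)
  {84} × {ξ} = {(84,ξ)}
  {82, 84} × {ξ} = {(82,ξ), (84,ξ)}
  {82, 83, 84} × {ξ} = {(82,ξ), (83,ξ), (84,ξ)}
  {84} × {ν, ξ, ρ} = {(84,ν), (84,ξ), (84,ρ)}
  {82, 84} × {ν, ξ, ρ} = {(82,ν), (82,ξ), (82,ρ), (84,ν), (84,ξ), (84,ρ)}
  {82, 83, 84} × {ν, ξ, ρ} = {(82,ν), (82,ξ), (82,ρ), (83,ν), (83,ξ), (83,ρ), (84,ν), (84,ξ), (84,ρ)}
These 7 distinct sets form the basis B.
Close under arbitrary unions to get τ_{X×Y}; counting gives |τ_{X×Y}| = 10.


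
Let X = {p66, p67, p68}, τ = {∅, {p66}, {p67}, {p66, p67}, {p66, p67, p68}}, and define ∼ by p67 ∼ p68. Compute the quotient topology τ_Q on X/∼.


X/∼ = {[p66], [p67=p68]}; |τ_Q| = 3.

Equivalence classes: [p66], [p67=p68].
Quotient map π: X → X/∼ sends p66 ↦ [p66], p67 ↦ [p67=p68], p68 ↦ [p67=p68].
For each subset V ⊆ X/∼, compute π^{-1}(V) ⊆ X and check whether π^{-1}(V) ∈ τ. V is open in τ_Q iff π^{-1}(V) ∈ τ.
  V = {}: π^{-1}(V) = ∅ ∈ τ ✓.
  V = {[p66]}: π^{-1}(V) = {p66} ∈ τ ✓.
  V = {[p67=p68]}: π^{-1}(V) = {p67, p68} ∉ τ ✗.
  V = {[p66], [p67=p68]}: π^{-1}(V) = {p66, p67, p68} ∈ τ ✓.
Open sets in the quotient: τ_Q = {{}, {[p66]}, {[p66], [p67=p68]}} (3 elements).


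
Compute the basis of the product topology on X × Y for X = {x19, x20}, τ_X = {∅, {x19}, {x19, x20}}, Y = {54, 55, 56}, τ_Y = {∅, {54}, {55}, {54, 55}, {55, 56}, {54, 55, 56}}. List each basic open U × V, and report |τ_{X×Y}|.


Basis B = {∅ × ∅, {x19} × {54}, {x19} × {55}, {x19} × {54, 55}, {x19, x20} × {54}, {x19} × {55, 56}, {x19, x20} × {55}, {x19} × {54, 55, 56}, {x19, x20} × {54, 55}, {x19, x20} × {55, 56}, {x19, x20} × {54, 55, 56}}; |τ_{X×Y}| = 18.

Enumerate products U × V with U ∈ τ_X, V ∈ τ_Y (deduplicated):
  ∅ × ∅ = {} (∅)
  {x19} × {54} = {(x19,54)}
  {x19} × {55} = {(x19,55)}
  {x19} × {54, 55} = {(x19,54), (x19,55)}
  {x19, x20} × {54} = {(x19,54), (x20,54)}
  {x19} × {55, 56} = {(x19,55), (x19,56)}
  {x19, x20} × {55} = {(x19,55), (x20,55)}
  {x19} × {54, 55, 56} = {(x19,54), (x19,55), (x19,56)}
  {x19, x20} × {54, 55} = {(x19,54), (x19,55), (x20,54), (x20,55)}
  {x19, x20} × {55, 56} = {(x19,55), (x19,56), (x20,55), (x20,56)}
  {x19, x20} × {54, 55, 56} = {(x19,54), (x19,55), (x19,56), (x20,54), (x20,55), (x20,56)}
These 11 distinct sets form the basis B.
Close under arbitrary unions to get τ_{X×Y}; counting gives |τ_{X×Y}| = 18.


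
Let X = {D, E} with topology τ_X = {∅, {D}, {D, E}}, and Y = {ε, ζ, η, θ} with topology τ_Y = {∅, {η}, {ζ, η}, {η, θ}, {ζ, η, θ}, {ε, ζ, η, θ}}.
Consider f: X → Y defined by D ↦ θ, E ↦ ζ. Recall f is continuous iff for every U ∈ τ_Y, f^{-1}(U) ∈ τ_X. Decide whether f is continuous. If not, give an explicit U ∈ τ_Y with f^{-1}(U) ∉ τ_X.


f is NOT continuous.

Compute f^{-1}(U) for each U ∈ τ_Y:
  U = ∅: f^{-1}(U) = ∅ ∈ τ_X ✓.
  U = {η}: f^{-1}(U) = ∅ ∈ τ_X ✓.
  U = {ζ, η}: f^{-1}(U) = {E} ∉ τ_X ✗.
  U = {η, θ}: f^{-1}(U) = {D} ∈ τ_X ✓.
  U = {ζ, η, θ}: f^{-1}(U) = {D, E} ∈ τ_X ✓.
  U = {ε, ζ, η, θ}: f^{-1}(U) = {D, E} ∈ τ_X ✓.
Found U = {ζ, η} with f^{-1}(U) = {E} not in τ_X. Therefore f is NOT continuous.


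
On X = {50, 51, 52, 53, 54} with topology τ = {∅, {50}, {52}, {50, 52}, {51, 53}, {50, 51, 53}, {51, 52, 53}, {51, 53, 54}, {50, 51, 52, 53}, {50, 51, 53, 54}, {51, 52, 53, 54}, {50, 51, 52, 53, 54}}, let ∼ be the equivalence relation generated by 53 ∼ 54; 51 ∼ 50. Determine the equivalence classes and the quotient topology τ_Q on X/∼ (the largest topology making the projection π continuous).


X/∼ = {[50=51], [52], [53=54]}; |τ_Q| = 4.

Equivalence classes: [50=51], [52], [53=54].
Quotient map π: X → X/∼ sends 50 ↦ [50=51], 51 ↦ [50=51], 52 ↦ [52], 53 ↦ [53=54], 54 ↦ [53=54].
For each subset V ⊆ X/∼, compute π^{-1}(V) ⊆ X and check whether π^{-1}(V) ∈ τ. V is open in τ_Q iff π^{-1}(V) ∈ τ.
  V = {}: π^{-1}(V) = ∅ ∈ τ ✓.
  V = {[50=51]}: π^{-1}(V) = {50, 51} ∉ τ ✗.
  V = {[52]}: π^{-1}(V) = {52} ∈ τ ✓.
  V = {[50=51], [52]}: π^{-1}(V) = {50, 51, 52} ∉ τ ✗.
  V = {[53=54]}: π^{-1}(V) = {53, 54} ∉ τ ✗.
  V = {[50=51], [53=54]}: π^{-1}(V) = {50, 51, 53, 54} ∈ τ ✓.
  V = {[52], [53=54]}: π^{-1}(V) = {52, 53, 54} ∉ τ ✗.
  V = {[50=51], [52], [53=54]}: π^{-1}(V) = {50, 51, 52, 53, 54} ∈ τ ✓.
Open sets in the quotient: τ_Q = {{}, {[52]}, {[50=51], [53=54]}, {[50=51], [52], [53=54]}} (4 elements).


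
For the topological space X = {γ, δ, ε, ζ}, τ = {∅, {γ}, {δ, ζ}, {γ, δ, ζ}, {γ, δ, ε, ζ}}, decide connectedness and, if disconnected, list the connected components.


(X, τ) is connected.

Find clopen sets (U ∈ τ with X ∖ U ∈ τ):
  U = ∅, X ∖ U = {γ, δ, ε, ζ} — both open, so U is clopen.
  U = {γ, δ, ε, ζ}, X ∖ U = ∅ — both open, so U is clopen.
Only trivial clopens (∅ and X) exist, so (X, τ) is connected.
Compute connected components by grouping points that agree on all clopens:
  component: {γ, δ, ε, ζ}


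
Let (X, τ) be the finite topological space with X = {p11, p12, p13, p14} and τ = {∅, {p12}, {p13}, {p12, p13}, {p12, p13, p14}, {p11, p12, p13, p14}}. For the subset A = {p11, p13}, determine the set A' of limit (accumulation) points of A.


A' = {p11, p14}

For each x ∈ X, list the open sets U ∈ τ with x ∈ U, then check whether U ∩ (A ∖ {x}) ≠ ∅ for every such U.
  x = p11: opens ∋ x are {p11, p12, p13, p14}; each meets A ∖ {p11}, so x IS a limit point.
  x = p12: open {p12} ∋ x has {p12} ∩ (A ∖ {p12}) = ∅, so x is NOT a limit point.
  x = p13: open {p13} ∋ x has {p13} ∩ (A ∖ {p13}) = ∅, so x is NOT a limit point.
  x = p14: opens ∋ x are {p12, p13, p14}, {p11, p12, p13, p14}; each meets A ∖ {p14}, so x IS a limit point.
Collecting: A' = {p11, p14}.


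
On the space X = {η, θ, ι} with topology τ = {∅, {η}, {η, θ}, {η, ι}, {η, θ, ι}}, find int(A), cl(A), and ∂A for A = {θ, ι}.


int(A) = ∅, cl(A) = {θ, ι}, ∂A = {θ, ι}.

Closed sets in (X, τ) are complements of opens:
  closed(X, τ) = {∅, {θ}, {ι}, {θ, ι}, {η, θ, ι}}.
int(A) = ⋃ {U ∈ τ : U ⊆ A}. Opens contained in A: ∅.
Taking the union of these: int(A) = ∅.
cl(A) = ⋂ {C closed : A ⊆ C}. Closed sets containing A: {θ, ι}, {η, θ, ι}.
Intersecting these: cl(A) = {θ, ι}.
∂A = cl(A) ∖ int(A) = {θ, ι} ∖ ∅ = {θ, ι}.


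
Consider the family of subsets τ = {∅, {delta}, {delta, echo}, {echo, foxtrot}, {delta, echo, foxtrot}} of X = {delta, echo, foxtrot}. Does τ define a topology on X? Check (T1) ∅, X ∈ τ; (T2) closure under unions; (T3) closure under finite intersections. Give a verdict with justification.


τ is NOT a topology on X.

Axiom (T1): ∅ ∈ τ? Yes; X ∈ τ? Yes.
Axiom (T2/T3): check pairwise unions and intersections of members of τ.
Counterexample for (T3): {delta, echo} ∩ {echo, foxtrot} = {echo} ∉ τ. Therefore τ is NOT a topology.


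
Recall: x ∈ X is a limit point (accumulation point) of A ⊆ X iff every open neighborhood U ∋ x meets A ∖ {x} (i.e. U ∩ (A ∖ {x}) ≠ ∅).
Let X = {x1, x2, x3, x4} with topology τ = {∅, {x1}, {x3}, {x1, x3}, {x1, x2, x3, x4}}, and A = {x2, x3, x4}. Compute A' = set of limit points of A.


A' = {x2, x4}

For each x ∈ X, list the open sets U ∈ τ with x ∈ U, then check whether U ∩ (A ∖ {x}) ≠ ∅ for every such U.
  x = x1: open {x1} ∋ x has {x1} ∩ (A ∖ {x1}) = ∅, so x is NOT a limit point.
  x = x2: opens ∋ x are {x1, x2, x3, x4}; each meets A ∖ {x2}, so x IS a limit point.
  x = x3: open {x3} ∋ x has {x3} ∩ (A ∖ {x3}) = ∅, so x is NOT a limit point.
  x = x4: opens ∋ x are {x1, x2, x3, x4}; each meets A ∖ {x4}, so x IS a limit point.
Collecting: A' = {x2, x4}.


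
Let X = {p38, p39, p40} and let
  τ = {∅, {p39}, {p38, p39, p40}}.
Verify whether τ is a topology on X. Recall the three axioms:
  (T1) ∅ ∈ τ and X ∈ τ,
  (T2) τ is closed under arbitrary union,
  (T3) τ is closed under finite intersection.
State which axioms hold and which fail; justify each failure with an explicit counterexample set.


τ IS a topology on X.

Axiom (T1): ∅ ∈ τ? Yes; X ∈ τ? Yes.
Axiom (T2/T3): check pairwise unions and intersections of members of τ.
All pairwise intersections and unions checked — each lies in τ. Therefore τ satisfies (T1), (T2), (T3): it IS a topology on X.


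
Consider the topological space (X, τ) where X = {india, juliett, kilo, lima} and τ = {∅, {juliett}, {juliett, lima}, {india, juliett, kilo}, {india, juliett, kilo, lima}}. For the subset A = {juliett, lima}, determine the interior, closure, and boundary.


int(A) = {juliett, lima}, cl(A) = {india, juliett, kilo, lima}, ∂A = {india, kilo}.

Closed sets in (X, τ) are complements of opens:
  closed(X, τ) = {∅, {lima}, {india, kilo}, {india, kilo, lima}, {india, juliett, kilo, lima}}.
int(A) = ⋃ {U ∈ τ : U ⊆ A}. Opens contained in A: ∅, {juliett}, {juliett, lima}.
Taking the union of these: int(A) = {juliett, lima}.
cl(A) = ⋂ {C closed : A ⊆ C}. Closed sets containing A: {india, juliett, kilo, lima}.
Intersecting these: cl(A) = {india, juliett, kilo, lima}.
∂A = cl(A) ∖ int(A) = {india, juliett, kilo, lima} ∖ {juliett, lima} = {india, kilo}.


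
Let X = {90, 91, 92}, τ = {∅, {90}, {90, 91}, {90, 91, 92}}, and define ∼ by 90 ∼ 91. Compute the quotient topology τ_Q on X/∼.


X/∼ = {[90=91], [92]}; |τ_Q| = 3.

Equivalence classes: [90=91], [92].
Quotient map π: X → X/∼ sends 90 ↦ [90=91], 91 ↦ [90=91], 92 ↦ [92].
For each subset V ⊆ X/∼, compute π^{-1}(V) ⊆ X and check whether π^{-1}(V) ∈ τ. V is open in τ_Q iff π^{-1}(V) ∈ τ.
  V = {}: π^{-1}(V) = ∅ ∈ τ ✓.
  V = {[90=91]}: π^{-1}(V) = {90, 91} ∈ τ ✓.
  V = {[92]}: π^{-1}(V) = {92} ∉ τ ✗.
  V = {[90=91], [92]}: π^{-1}(V) = {90, 91, 92} ∈ τ ✓.
Open sets in the quotient: τ_Q = {{}, {[90=91]}, {[90=91], [92]}} (3 elements).


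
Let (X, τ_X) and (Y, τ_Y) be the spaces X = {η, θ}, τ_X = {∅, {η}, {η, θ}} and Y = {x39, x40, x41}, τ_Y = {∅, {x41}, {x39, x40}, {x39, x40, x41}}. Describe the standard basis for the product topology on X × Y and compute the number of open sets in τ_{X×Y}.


Basis B = {∅ × ∅, {η} × {x41}, {η} × {x39, x40}, {η, θ} × {x41}, {η} × {x39, x40, x41}, {η, θ} × {x39, x40}, {η, θ} × {x39, x40, x41}}; |τ_{X×Y}| = 9.

Enumerate products U × V with U ∈ τ_X, V ∈ τ_Y (deduplicated):
  ∅ × ∅ = {} (∅)
  {η} × {x41} = {(η,x41)}
  {η} × {x39, x40} = {(η,x39), (η,x40)}
  {η, θ} × {x41} = {(η,x41), (θ,x41)}
  {η} × {x39, x40, x41} = {(η,x39), (η,x40), (η,x41)}
  {η, θ} × {x39, x40} = {(η,x39), (η,x40), (θ,x39), (θ,x40)}
  {η, θ} × {x39, x40, x41} = {(η,x39), (η,x40), (η,x41), (θ,x39), (θ,x40), (θ,x41)}
These 7 distinct sets form the basis B.
Close under arbitrary unions to get τ_{X×Y}; counting gives |τ_{X×Y}| = 9.


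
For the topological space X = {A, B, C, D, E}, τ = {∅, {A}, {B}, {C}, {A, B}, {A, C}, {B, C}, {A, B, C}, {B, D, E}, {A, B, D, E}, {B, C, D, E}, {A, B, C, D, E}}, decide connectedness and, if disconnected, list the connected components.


(X, τ) is disconnected; components = [{A}, {C}, {B, D, E}].

Find clopen sets (U ∈ τ with X ∖ U ∈ τ):
  U = ∅, X ∖ U = {A, B, C, D, E} — both open, so U is clopen.
  U = {A}, X ∖ U = {B, C, D, E} — both open, so U is clopen.
  U = {C}, X ∖ U = {A, B, D, E} — both open, so U is clopen.
  U = {A, C}, X ∖ U = {B, D, E} — both open, so U is clopen.
  U = {B, D, E}, X ∖ U = {A, C} — both open, so U is clopen.
  U = {A, B, D, E}, X ∖ U = {C} — both open, so U is clopen.
  U = {B, C, D, E}, X ∖ U = {A} — both open, so U is clopen.
  U = {A, B, C, D, E}, X ∖ U = ∅ — both open, so U is clopen.
Nontrivial clopen(s) exist: e.g. {A}. So (X, τ) is disconnected.
Compute connected components by grouping points that agree on all clopens:
  component: {A}
  component: {C}
  component: {B, D, E}


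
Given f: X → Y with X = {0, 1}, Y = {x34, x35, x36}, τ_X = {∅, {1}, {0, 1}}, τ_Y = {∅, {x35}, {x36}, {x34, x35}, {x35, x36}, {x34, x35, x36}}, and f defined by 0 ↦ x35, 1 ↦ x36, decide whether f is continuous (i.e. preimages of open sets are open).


f is NOT continuous.

Compute f^{-1}(U) for each U ∈ τ_Y:
  U = ∅: f^{-1}(U) = ∅ ∈ τ_X ✓.
  U = {x35}: f^{-1}(U) = {0} ∉ τ_X ✗.
  U = {x36}: f^{-1}(U) = {1} ∈ τ_X ✓.
  U = {x34, x35}: f^{-1}(U) = {0} ∉ τ_X ✗.
  U = {x35, x36}: f^{-1}(U) = {0, 1} ∈ τ_X ✓.
  U = {x34, x35, x36}: f^{-1}(U) = {0, 1} ∈ τ_X ✓.
Found U = {x35} with f^{-1}(U) = {0} not in τ_X. Therefore f is NOT continuous.


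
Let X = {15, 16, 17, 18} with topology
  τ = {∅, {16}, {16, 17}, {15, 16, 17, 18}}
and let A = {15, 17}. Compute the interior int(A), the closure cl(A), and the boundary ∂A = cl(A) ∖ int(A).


int(A) = ∅, cl(A) = {15, 17, 18}, ∂A = {15, 17, 18}.

Closed sets in (X, τ) are complements of opens:
  closed(X, τ) = {∅, {15, 18}, {15, 17, 18}, {15, 16, 17, 18}}.
int(A) = ⋃ {U ∈ τ : U ⊆ A}. Opens contained in A: ∅.
Taking the union of these: int(A) = ∅.
cl(A) = ⋂ {C closed : A ⊆ C}. Closed sets containing A: {15, 17, 18}, {15, 16, 17, 18}.
Intersecting these: cl(A) = {15, 17, 18}.
∂A = cl(A) ∖ int(A) = {15, 17, 18} ∖ ∅ = {15, 17, 18}.


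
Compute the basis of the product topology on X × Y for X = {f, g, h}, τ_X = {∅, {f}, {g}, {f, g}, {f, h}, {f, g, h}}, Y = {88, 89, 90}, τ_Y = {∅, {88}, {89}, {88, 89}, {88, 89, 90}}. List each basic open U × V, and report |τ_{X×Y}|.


Basis B = {∅ × ∅, {f} × {88}, {f} × {89}, {g} × {88}, {g} × {89}, {f} × {88, 89}, {f, g} × {88}, {f, h} × {88}, {f, g} × {89}, {f, h} × {89}, {g} × {88, 89}, {f} × {88, 89, 90}, {f, g, h} × {88}, {f, g, h} × {89}, {g} × {88, 89, 90}, {f, g} × {88, 89}, {f, h} × {88, 89}, {f, g} × {88, 89, 90}, {f, h} × {88, 89, 90}, {f, g, h} × {88, 89}, {f, g, h} × {88, 89, 90}}; |τ_{X×Y}| = 70.

Enumerate products U × V with U ∈ τ_X, V ∈ τ_Y (deduplicated):
  ∅ × ∅ = {} (∅)
  {f} × {88} = {(f,88)}
  {f} × {89} = {(f,89)}
  {g} × {88} = {(g,88)}
  {g} × {89} = {(g,89)}
  {f} × {88, 89} = {(f,88), (f,89)}
  {f, g} × {88} = {(f,88), (g,88)}
  {f, h} × {88} = {(f,88), (h,88)}
  {f, g} × {89} = {(f,89), (g,89)}
  {f, h} × {89} = {(f,89), (h,89)}
  {g} × {88, 89} = {(g,88), (g,89)}
  {f} × {88, 89, 90} = {(f,88), (f,89), (f,90)}
  {f, g, h} × {88} = {(f,88), (g,88), (h,88)}
  {f, g, h} × {89} = {(f,89), (g,89), (h,89)}
  {g} × {88, 89, 90} = {(g,88), (g,89), (g,90)}
  {f, g} × {88, 89} = {(f,88), (f,89), (g,88), (g,89)}
  {f, h} × {88, 89} = {(f,88), (f,89), (h,88), (h,89)}
  {f, g} × {88, 89, 90} = {(f,88), (f,89), (f,90), (g,88), (g,89), (g,90)}
  {f, h} × {88, 89, 90} = {(f,88), (f,89), (f,90), (h,88), (h,89), (h,90)}
  {f, g, h} × {88, 89} = {(f,88), (f,89), (g,88), (g,89), (h,88), (h,89)}
  {f, g, h} × {88, 89, 90} = {(f,88), (f,89), (f,90), (g,88), (g,89), (g,90), (h,88), (h,89), (h,90)}
These 21 distinct sets form the basis B.
Close under arbitrary unions to get τ_{X×Y}; counting gives |τ_{X×Y}| = 70.


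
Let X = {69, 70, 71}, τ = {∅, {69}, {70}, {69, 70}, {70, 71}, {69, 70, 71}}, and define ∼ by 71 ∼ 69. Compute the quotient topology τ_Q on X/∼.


X/∼ = {[69=71], [70]}; |τ_Q| = 3.

Equivalence classes: [69=71], [70].
Quotient map π: X → X/∼ sends 69 ↦ [69=71], 70 ↦ [70], 71 ↦ [69=71].
For each subset V ⊆ X/∼, compute π^{-1}(V) ⊆ X and check whether π^{-1}(V) ∈ τ. V is open in τ_Q iff π^{-1}(V) ∈ τ.
  V = {}: π^{-1}(V) = ∅ ∈ τ ✓.
  V = {[69=71]}: π^{-1}(V) = {69, 71} ∉ τ ✗.
  V = {[70]}: π^{-1}(V) = {70} ∈ τ ✓.
  V = {[69=71], [70]}: π^{-1}(V) = {69, 70, 71} ∈ τ ✓.
Open sets in the quotient: τ_Q = {{}, {[70]}, {[69=71], [70]}} (3 elements).


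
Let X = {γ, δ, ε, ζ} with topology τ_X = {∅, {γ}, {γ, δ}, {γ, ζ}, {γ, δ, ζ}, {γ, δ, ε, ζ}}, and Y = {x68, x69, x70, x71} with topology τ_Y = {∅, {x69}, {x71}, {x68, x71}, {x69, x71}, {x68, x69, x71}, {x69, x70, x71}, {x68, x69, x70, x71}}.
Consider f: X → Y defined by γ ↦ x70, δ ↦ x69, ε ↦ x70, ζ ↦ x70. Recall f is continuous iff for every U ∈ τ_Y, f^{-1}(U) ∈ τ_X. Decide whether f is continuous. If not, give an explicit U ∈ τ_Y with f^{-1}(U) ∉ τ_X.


f is NOT continuous.

Compute f^{-1}(U) for each U ∈ τ_Y:
  U = ∅: f^{-1}(U) = ∅ ∈ τ_X ✓.
  U = {x69}: f^{-1}(U) = {δ} ∉ τ_X ✗.
  U = {x71}: f^{-1}(U) = ∅ ∈ τ_X ✓.
  U = {x68, x71}: f^{-1}(U) = ∅ ∈ τ_X ✓.
  U = {x69, x71}: f^{-1}(U) = {δ} ∉ τ_X ✗.
  U = {x68, x69, x71}: f^{-1}(U) = {δ} ∉ τ_X ✗.
  U = {x69, x70, x71}: f^{-1}(U) = {γ, δ, ε, ζ} ∈ τ_X ✓.
  U = {x68, x69, x70, x71}: f^{-1}(U) = {γ, δ, ε, ζ} ∈ τ_X ✓.
Found U = {x69} with f^{-1}(U) = {δ} not in τ_X. Therefore f is NOT continuous.


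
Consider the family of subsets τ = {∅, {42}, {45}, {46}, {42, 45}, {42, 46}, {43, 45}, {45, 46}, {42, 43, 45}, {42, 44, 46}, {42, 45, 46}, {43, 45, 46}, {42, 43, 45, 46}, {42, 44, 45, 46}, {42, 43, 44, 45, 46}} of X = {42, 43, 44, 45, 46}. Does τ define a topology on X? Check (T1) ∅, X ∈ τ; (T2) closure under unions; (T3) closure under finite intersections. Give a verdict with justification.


τ IS a topology on X.

Axiom (T1): ∅ ∈ τ? Yes; X ∈ τ? Yes.
Axiom (T2/T3): check pairwise unions and intersections of members of τ.
All pairwise intersections and unions checked — each lies in τ. Therefore τ satisfies (T1), (T2), (T3): it IS a topology on X.


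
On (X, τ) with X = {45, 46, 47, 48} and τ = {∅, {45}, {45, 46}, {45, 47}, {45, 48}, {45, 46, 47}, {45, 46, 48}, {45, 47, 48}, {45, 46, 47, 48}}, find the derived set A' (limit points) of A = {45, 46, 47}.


A' = {46, 47, 48}

For each x ∈ X, list the open sets U ∈ τ with x ∈ U, then check whether U ∩ (A ∖ {x}) ≠ ∅ for every such U.
  x = 45: open {45} ∋ x has {45} ∩ (A ∖ {45}) = ∅, so x is NOT a limit point.
  x = 46: opens ∋ x are {45, 46}, {45, 46, 47}, {45, 46, 48}, {45, 46, 47, 48}; each meets A ∖ {46}, so x IS a limit point.
  x = 47: opens ∋ x are {45, 47}, {45, 46, 47}, {45, 47, 48}, {45, 46, 47, 48}; each meets A ∖ {47}, so x IS a limit point.
  x = 48: opens ∋ x are {45, 48}, {45, 46, 48}, {45, 47, 48}, {45, 46, 47, 48}; each meets A ∖ {48}, so x IS a limit point.
Collecting: A' = {46, 47, 48}.


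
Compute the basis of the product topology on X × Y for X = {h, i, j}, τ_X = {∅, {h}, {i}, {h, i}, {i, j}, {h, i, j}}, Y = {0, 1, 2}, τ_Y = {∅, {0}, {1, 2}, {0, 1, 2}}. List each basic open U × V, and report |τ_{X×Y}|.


Basis B = {∅ × ∅, {h} × {0}, {i} × {0}, {h, i} × {0}, {h} × {1, 2}, {i, j} × {0}, {i} × {1, 2}, {h} × {0, 1, 2}, {h, i, j} × {0}, {i} × {0, 1, 2}, {h, i} × {1, 2}, {i, j} × {1, 2}, {h, i} × {0, 1, 2}, {h, i, j} × {1, 2}, {i, j} × {0, 1, 2}, {h, i, j} × {0, 1, 2}}; |τ_{X×Y}| = 36.

Enumerate products U × V with U ∈ τ_X, V ∈ τ_Y (deduplicated):
  ∅ × ∅ = {} (∅)
  {h} × {0} = {(h,0)}
  {i} × {0} = {(i,0)}
  {h, i} × {0} = {(h,0), (i,0)}
  {h} × {1, 2} = {(h,1), (h,2)}
  {i, j} × {0} = {(i,0), (j,0)}
  {i} × {1, 2} = {(i,1), (i,2)}
  {h} × {0, 1, 2} = {(h,0), (h,1), (h,2)}
  {h, i, j} × {0} = {(h,0), (i,0), (j,0)}
  {i} × {0, 1, 2} = {(i,0), (i,1), (i,2)}
  {h, i} × {1, 2} = {(h,1), (h,2), (i,1), (i,2)}
  {i, j} × {1, 2} = {(i,1), (i,2), (j,1), (j,2)}
  {h, i} × {0, 1, 2} = {(h,0), (h,1), (h,2), (i,0), (i,1), (i,2)}
  {h, i, j} × {1, 2} = {(h,1), (h,2), (i,1), (i,2), (j,1), (j,2)}
  {i, j} × {0, 1, 2} = {(i,0), (i,1), (i,2), (j,0), (j,1), (j,2)}
  {h, i, j} × {0, 1, 2} = {(h,0), (h,1), (h,2), (i,0), (i,1), (i,2), (j,0), (j,1), (j,2)}
These 16 distinct sets form the basis B.
Close under arbitrary unions to get τ_{X×Y}; counting gives |τ_{X×Y}| = 36.


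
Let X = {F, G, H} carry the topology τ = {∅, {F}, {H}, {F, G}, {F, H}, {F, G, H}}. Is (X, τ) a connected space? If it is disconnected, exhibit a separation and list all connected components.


(X, τ) is disconnected; components = [{H}, {F, G}].

Find clopen sets (U ∈ τ with X ∖ U ∈ τ):
  U = ∅, X ∖ U = {F, G, H} — both open, so U is clopen.
  U = {H}, X ∖ U = {F, G} — both open, so U is clopen.
  U = {F, G}, X ∖ U = {H} — both open, so U is clopen.
  U = {F, G, H}, X ∖ U = ∅ — both open, so U is clopen.
Nontrivial clopen(s) exist: e.g. {F, G}. So (X, τ) is disconnected.
Compute connected components by grouping points that agree on all clopens:
  component: {H}
  component: {F, G}


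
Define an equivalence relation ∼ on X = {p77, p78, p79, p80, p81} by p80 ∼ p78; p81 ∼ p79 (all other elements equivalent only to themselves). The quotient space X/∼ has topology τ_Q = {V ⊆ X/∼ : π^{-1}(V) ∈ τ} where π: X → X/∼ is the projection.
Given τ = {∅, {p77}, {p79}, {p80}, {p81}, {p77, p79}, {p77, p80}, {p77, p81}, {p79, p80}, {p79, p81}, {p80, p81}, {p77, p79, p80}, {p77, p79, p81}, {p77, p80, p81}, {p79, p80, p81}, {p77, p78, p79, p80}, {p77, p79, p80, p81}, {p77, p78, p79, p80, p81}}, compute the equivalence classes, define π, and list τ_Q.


X/∼ = {[p77], [p78=p80], [p79=p81]}; |τ_Q| = 5.

Equivalence classes: [p77], [p78=p80], [p79=p81].
Quotient map π: X → X/∼ sends p77 ↦ [p77], p78 ↦ [p78=p80], p79 ↦ [p79=p81], p80 ↦ [p78=p80], p81 ↦ [p79=p81].
For each subset V ⊆ X/∼, compute π^{-1}(V) ⊆ X and check whether π^{-1}(V) ∈ τ. V is open in τ_Q iff π^{-1}(V) ∈ τ.
  V = {}: π^{-1}(V) = ∅ ∈ τ ✓.
  V = {[p77]}: π^{-1}(V) = {p77} ∈ τ ✓.
  V = {[p78=p80]}: π^{-1}(V) = {p78, p80} ∉ τ ✗.
  V = {[p77], [p78=p80]}: π^{-1}(V) = {p77, p78, p80} ∉ τ ✗.
  V = {[p79=p81]}: π^{-1}(V) = {p79, p81} ∈ τ ✓.
  V = {[p77], [p79=p81]}: π^{-1}(V) = {p77, p79, p81} ∈ τ ✓.
  V = {[p78=p80], [p79=p81]}: π^{-1}(V) = {p78, p79, p80, p81} ∉ τ ✗.
  V = {[p77], [p78=p80], [p79=p81]}: π^{-1}(V) = {p77, p78, p79, p80, p81} ∈ τ ✓.
Open sets in the quotient: τ_Q = {{}, {[p77]}, {[p79=p81]}, {[p77], [p79=p81]}, {[p77], [p78=p80], [p79=p81]}} (5 elements).


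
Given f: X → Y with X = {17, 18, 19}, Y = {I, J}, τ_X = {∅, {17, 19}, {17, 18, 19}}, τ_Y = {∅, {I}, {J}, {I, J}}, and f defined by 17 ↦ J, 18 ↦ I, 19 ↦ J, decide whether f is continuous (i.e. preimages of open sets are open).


f is NOT continuous.

Compute f^{-1}(U) for each U ∈ τ_Y:
  U = ∅: f^{-1}(U) = ∅ ∈ τ_X ✓.
  U = {I}: f^{-1}(U) = {18} ∉ τ_X ✗.
  U = {J}: f^{-1}(U) = {17, 19} ∈ τ_X ✓.
  U = {I, J}: f^{-1}(U) = {17, 18, 19} ∈ τ_X ✓.
Found U = {I} with f^{-1}(U) = {18} not in τ_X. Therefore f is NOT continuous.


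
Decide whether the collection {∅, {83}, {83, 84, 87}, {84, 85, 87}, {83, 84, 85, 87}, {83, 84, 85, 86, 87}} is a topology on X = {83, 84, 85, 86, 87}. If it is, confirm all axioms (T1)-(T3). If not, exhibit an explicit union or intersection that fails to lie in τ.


τ is NOT a topology on X.

Axiom (T1): ∅ ∈ τ? Yes; X ∈ τ? Yes.
Axiom (T2/T3): check pairwise unions and intersections of members of τ.
Counterexample for (T3): {83, 84, 87} ∩ {84, 85, 87} = {84, 87} ∉ τ. Therefore τ is NOT a topology.


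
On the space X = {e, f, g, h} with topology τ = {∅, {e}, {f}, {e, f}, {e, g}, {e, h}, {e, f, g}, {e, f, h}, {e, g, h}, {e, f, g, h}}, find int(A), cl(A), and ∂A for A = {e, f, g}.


int(A) = {e, f, g}, cl(A) = {e, f, g, h}, ∂A = {h}.

Closed sets in (X, τ) are complements of opens:
  closed(X, τ) = {∅, {f}, {g}, {h}, {f, g}, {f, h}, {g, h}, {e, g, h}, {f, g, h}, {e, f, g, h}}.
int(A) = ⋃ {U ∈ τ : U ⊆ A}. Opens contained in A: ∅, {e}, {f}, {e, f}, {e, g}, {e, f, g}.
Taking the union of these: int(A) = {e, f, g}.
cl(A) = ⋂ {C closed : A ⊆ C}. Closed sets containing A: {e, f, g, h}.
Intersecting these: cl(A) = {e, f, g, h}.
∂A = cl(A) ∖ int(A) = {e, f, g, h} ∖ {e, f, g} = {h}.


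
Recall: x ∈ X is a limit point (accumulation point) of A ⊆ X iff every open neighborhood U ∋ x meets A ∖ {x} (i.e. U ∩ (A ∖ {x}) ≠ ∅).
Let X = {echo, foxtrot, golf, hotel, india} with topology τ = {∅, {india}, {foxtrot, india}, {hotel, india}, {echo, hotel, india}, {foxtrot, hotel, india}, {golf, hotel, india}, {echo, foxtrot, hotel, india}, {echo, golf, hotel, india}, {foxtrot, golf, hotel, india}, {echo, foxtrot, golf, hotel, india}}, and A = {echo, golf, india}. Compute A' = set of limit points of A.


A' = {echo, foxtrot, golf, hotel}

For each x ∈ X, list the open sets U ∈ τ with x ∈ U, then check whether U ∩ (A ∖ {x}) ≠ ∅ for every such U.
  x = echo: opens ∋ x are {echo, hotel, india}, {echo, foxtrot, hotel, india}, {echo, golf, hotel, india}, {echo, foxtrot, golf, hotel, india}; each meets A ∖ {echo}, so x IS a limit point.
  x = foxtrot: opens ∋ x are {foxtrot, india}, {foxtrot, hotel, india}, {echo, foxtrot, hotel, india}, {foxtrot, golf, hotel, india}, {echo, foxtrot, golf, hotel, india}; each meets A ∖ {foxtrot}, so x IS a limit point.
  x = golf: opens ∋ x are {golf, hotel, india}, {echo, golf, hotel, india}, {foxtrot, golf, hotel, india}, {echo, foxtrot, golf, hotel, india}; each meets A ∖ {golf}, so x IS a limit point.
  x = hotel: opens ∋ x are {hotel, india}, {echo, hotel, india}, {foxtrot, hotel, india}, {golf, hotel, india}, {echo, foxtrot, hotel, india}, {echo, golf, hotel, india}, {foxtrot, golf, hotel, india}, {echo, foxtrot, golf, hotel, india}; each meets A ∖ {hotel}, so x IS a limit point.
  x = india: open {india} ∋ x has {india} ∩ (A ∖ {india}) = ∅, so x is NOT a limit point.
Collecting: A' = {echo, foxtrot, golf, hotel}.


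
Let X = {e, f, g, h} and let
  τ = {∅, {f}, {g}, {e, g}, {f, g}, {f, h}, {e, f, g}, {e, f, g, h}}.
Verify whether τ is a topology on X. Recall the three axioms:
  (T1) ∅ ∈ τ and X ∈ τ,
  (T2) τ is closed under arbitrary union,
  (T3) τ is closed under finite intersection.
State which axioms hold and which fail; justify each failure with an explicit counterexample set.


τ is NOT a topology on X.

Axiom (T1): ∅ ∈ τ? Yes; X ∈ τ? Yes.
Axiom (T2/T3): check pairwise unions and intersections of members of τ.
Counterexample for (T2): {g} ∪ {f, h} = {f, g, h} ∉ τ. Therefore τ is NOT a topology.


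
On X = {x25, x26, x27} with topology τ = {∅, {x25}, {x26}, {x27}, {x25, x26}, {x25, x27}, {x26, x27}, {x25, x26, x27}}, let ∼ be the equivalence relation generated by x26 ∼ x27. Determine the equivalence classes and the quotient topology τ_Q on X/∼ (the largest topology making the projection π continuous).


X/∼ = {[x25], [x26=x27]}; |τ_Q| = 4.

Equivalence classes: [x25], [x26=x27].
Quotient map π: X → X/∼ sends x25 ↦ [x25], x26 ↦ [x26=x27], x27 ↦ [x26=x27].
For each subset V ⊆ X/∼, compute π^{-1}(V) ⊆ X and check whether π^{-1}(V) ∈ τ. V is open in τ_Q iff π^{-1}(V) ∈ τ.
  V = {}: π^{-1}(V) = ∅ ∈ τ ✓.
  V = {[x25]}: π^{-1}(V) = {x25} ∈ τ ✓.
  V = {[x26=x27]}: π^{-1}(V) = {x26, x27} ∈ τ ✓.
  V = {[x25], [x26=x27]}: π^{-1}(V) = {x25, x26, x27} ∈ τ ✓.
Open sets in the quotient: τ_Q = {{}, {[x25]}, {[x26=x27]}, {[x25], [x26=x27]}} (4 elements).


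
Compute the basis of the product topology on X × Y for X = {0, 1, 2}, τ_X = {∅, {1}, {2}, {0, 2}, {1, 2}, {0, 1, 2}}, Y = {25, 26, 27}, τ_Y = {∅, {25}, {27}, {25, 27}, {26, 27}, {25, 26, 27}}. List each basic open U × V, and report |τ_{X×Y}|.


Basis B = {∅ × ∅, {1} × {25}, {1} × {27}, {2} × {25}, {2} × {27}, {0, 2} × {25}, {0, 2} × {27}, {1} × {25, 27}, {1, 2} × {25}, {1} × {26, 27}, {1, 2} × {27}, {2} × {25, 27}, {2} × {26, 27}, {0, 1, 2} × {25}, {0, 1, 2} × {27}, {1} × {25, 26, 27}, {2} × {25, 26, 27}, {0, 2} × {25, 27}, {0, 2} × {26, 27}, {1, 2} × {25, 27}, {1, 2} × {26, 27}, {0, 2} × {25, 26, 27}, {0, 1, 2} × {25, 27}, {0, 1, 2} × {26, 27}, {1, 2} × {25, 26, 27}, {0, 1, 2} × {25, 26, 27}}; |τ_{X×Y}| = 108.

Enumerate products U × V with U ∈ τ_X, V ∈ τ_Y (deduplicated):
  ∅ × ∅ = {} (∅)
  {1} × {25} = {(1,25)}
  {1} × {27} = {(1,27)}
  {2} × {25} = {(2,25)}
  {2} × {27} = {(2,27)}
  {0, 2} × {25} = {(0,25), (2,25)}
  {0, 2} × {27} = {(0,27), (2,27)}
  {1} × {25, 27} = {(1,25), (1,27)}
  {1, 2} × {25} = {(1,25), (2,25)}
  {1} × {26, 27} = {(1,26), (1,27)}
  {1, 2} × {27} = {(1,27), (2,27)}
  {2} × {25, 27} = {(2,25), (2,27)}
  {2} × {26, 27} = {(2,26), (2,27)}
  {0, 1, 2} × {25} = {(0,25), (1,25), (2,25)}
  {0, 1, 2} × {27} = {(0,27), (1,27), (2,27)}
  {1} × {25, 26, 27} = {(1,25), (1,26), (1,27)}
  {2} × {25, 26, 27} = {(2,25), (2,26), (2,27)}
  {0, 2} × {25, 27} = {(0,25), (0,27), (2,25), (2,27)}
  {0, 2} × {26, 27} = {(0,26), (0,27), (2,26), (2,27)}
  {1, 2} × {25, 27} = {(1,25), (1,27), (2,25), (2,27)}
  {1, 2} × {26, 27} = {(1,26), (1,27), (2,26), (2,27)}
  {0, 2} × {25, 26, 27} = {(0,25), (0,26), (0,27), (2,25), (2,26), (2,27)}
  {0, 1, 2} × {25, 27} = {(0,25), (0,27), (1,25), (1,27), (2,25), (2,27)}
  {0, 1, 2} × {26, 27} = {(0,26), (0,27), (1,26), (1,27), (2,26), (2,27)}
  {1, 2} × {25, 26, 27} = {(1,25), (1,26), (1,27), (2,25), (2,26), (2,27)}
  {0, 1, 2} × {25, 26, 27} = {(0,25), (0,26), (0,27), (1,25), (1,26), (1,27), (2,25), (2,26), (2,27)}
These 26 distinct sets form the basis B.
Close under arbitrary unions to get τ_{X×Y}; counting gives |τ_{X×Y}| = 108.


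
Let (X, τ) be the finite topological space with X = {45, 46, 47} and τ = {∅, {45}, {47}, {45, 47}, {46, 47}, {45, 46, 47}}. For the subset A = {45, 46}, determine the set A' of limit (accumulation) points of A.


A' = ∅

For each x ∈ X, list the open sets U ∈ τ with x ∈ U, then check whether U ∩ (A ∖ {x}) ≠ ∅ for every such U.
  x = 45: open {45} ∋ x has {45} ∩ (A ∖ {45}) = ∅, so x is NOT a limit point.
  x = 46: open {46, 47} ∋ x has {46, 47} ∩ (A ∖ {46}) = ∅, so x is NOT a limit point.
  x = 47: open {47} ∋ x has {47} ∩ (A ∖ {47}) = ∅, so x is NOT a limit point.
Collecting: A' = ∅.


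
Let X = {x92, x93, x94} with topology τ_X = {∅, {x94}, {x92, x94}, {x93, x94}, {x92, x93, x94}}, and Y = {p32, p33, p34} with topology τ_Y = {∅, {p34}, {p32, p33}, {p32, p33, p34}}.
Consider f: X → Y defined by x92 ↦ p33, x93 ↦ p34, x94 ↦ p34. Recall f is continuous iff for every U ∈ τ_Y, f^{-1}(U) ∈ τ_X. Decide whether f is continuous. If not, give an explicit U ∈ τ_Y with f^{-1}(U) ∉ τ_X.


f is NOT continuous.

Compute f^{-1}(U) for each U ∈ τ_Y:
  U = ∅: f^{-1}(U) = ∅ ∈ τ_X ✓.
  U = {p34}: f^{-1}(U) = {x93, x94} ∈ τ_X ✓.
  U = {p32, p33}: f^{-1}(U) = {x92} ∉ τ_X ✗.
  U = {p32, p33, p34}: f^{-1}(U) = {x92, x93, x94} ∈ τ_X ✓.
Found U = {p32, p33} with f^{-1}(U) = {x92} not in τ_X. Therefore f is NOT continuous.


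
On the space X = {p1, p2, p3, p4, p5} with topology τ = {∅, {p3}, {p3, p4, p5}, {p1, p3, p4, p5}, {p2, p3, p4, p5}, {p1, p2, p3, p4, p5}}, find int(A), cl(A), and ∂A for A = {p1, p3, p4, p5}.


int(A) = {p1, p3, p4, p5}, cl(A) = {p1, p2, p3, p4, p5}, ∂A = {p2}.

Closed sets in (X, τ) are complements of opens:
  closed(X, τ) = {∅, {p1}, {p2}, {p1, p2}, {p1, p2, p4, p5}, {p1, p2, p3, p4, p5}}.
int(A) = ⋃ {U ∈ τ : U ⊆ A}. Opens contained in A: ∅, {p3}, {p3, p4, p5}, {p1, p3, p4, p5}.
Taking the union of these: int(A) = {p1, p3, p4, p5}.
cl(A) = ⋂ {C closed : A ⊆ C}. Closed sets containing A: {p1, p2, p3, p4, p5}.
Intersecting these: cl(A) = {p1, p2, p3, p4, p5}.
∂A = cl(A) ∖ int(A) = {p1, p2, p3, p4, p5} ∖ {p1, p3, p4, p5} = {p2}.


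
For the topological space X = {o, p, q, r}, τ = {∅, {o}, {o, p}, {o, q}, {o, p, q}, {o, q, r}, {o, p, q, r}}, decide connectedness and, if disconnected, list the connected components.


(X, τ) is connected.

Find clopen sets (U ∈ τ with X ∖ U ∈ τ):
  U = ∅, X ∖ U = {o, p, q, r} — both open, so U is clopen.
  U = {o, p, q, r}, X ∖ U = ∅ — both open, so U is clopen.
Only trivial clopens (∅ and X) exist, so (X, τ) is connected.
Compute connected components by grouping points that agree on all clopens:
  component: {o, p, q, r}


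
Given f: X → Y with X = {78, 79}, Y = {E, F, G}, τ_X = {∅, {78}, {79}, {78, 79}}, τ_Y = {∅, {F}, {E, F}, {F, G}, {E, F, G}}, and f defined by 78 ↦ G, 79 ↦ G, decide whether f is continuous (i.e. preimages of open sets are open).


f IS continuous.

Compute f^{-1}(U) for each U ∈ τ_Y:
  U = ∅: f^{-1}(U) = ∅ ∈ τ_X ✓.
  U = {F}: f^{-1}(U) = ∅ ∈ τ_X ✓.
  U = {E, F}: f^{-1}(U) = ∅ ∈ τ_X ✓.
  U = {F, G}: f^{-1}(U) = {78, 79} ∈ τ_X ✓.
  U = {E, F, G}: f^{-1}(U) = {78, 79} ∈ τ_X ✓.
Every preimage lies in τ_X, so f IS continuous.


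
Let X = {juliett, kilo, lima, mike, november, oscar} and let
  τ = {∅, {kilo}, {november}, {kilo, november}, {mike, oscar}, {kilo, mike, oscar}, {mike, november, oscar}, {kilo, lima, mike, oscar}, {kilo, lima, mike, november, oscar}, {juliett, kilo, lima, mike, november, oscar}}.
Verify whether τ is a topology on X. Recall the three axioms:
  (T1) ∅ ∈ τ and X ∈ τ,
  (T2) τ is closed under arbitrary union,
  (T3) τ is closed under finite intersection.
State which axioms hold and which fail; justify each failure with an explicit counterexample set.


τ is NOT a topology on X.

Axiom (T1): ∅ ∈ τ? Yes; X ∈ τ? Yes.
Axiom (T2/T3): check pairwise unions and intersections of members of τ.
Counterexample for (T2): {kilo} ∪ {mike, november, oscar} = {kilo, mike, november, oscar} ∉ τ. Therefore τ is NOT a topology.


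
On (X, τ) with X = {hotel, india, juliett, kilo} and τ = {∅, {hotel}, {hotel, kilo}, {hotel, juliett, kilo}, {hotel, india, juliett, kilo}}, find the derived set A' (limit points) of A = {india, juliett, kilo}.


A' = {india, juliett}

For each x ∈ X, list the open sets U ∈ τ with x ∈ U, then check whether U ∩ (A ∖ {x}) ≠ ∅ for every such U.
  x = hotel: open {hotel} ∋ x has {hotel} ∩ (A ∖ {hotel}) = ∅, so x is NOT a limit point.
  x = india: opens ∋ x are {hotel, india, juliett, kilo}; each meets A ∖ {india}, so x IS a limit point.
  x = juliett: opens ∋ x are {hotel, juliett, kilo}, {hotel, india, juliett, kilo}; each meets A ∖ {juliett}, so x IS a limit point.
  x = kilo: open {hotel, kilo} ∋ x has {hotel, kilo} ∩ (A ∖ {kilo}) = ∅, so x is NOT a limit point.
Collecting: A' = {india, juliett}.


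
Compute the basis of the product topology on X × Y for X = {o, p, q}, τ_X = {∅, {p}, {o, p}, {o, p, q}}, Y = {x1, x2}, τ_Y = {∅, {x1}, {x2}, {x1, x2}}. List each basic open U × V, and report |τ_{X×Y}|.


Basis B = {∅ × ∅, {p} × {x1}, {p} × {x2}, {o, p} × {x1}, {o, p} × {x2}, {p} × {x1, x2}, {o, p, q} × {x1}, {o, p, q} × {x2}, {o, p} × {x1, x2}, {o, p, q} × {x1, x2}}; |τ_{X×Y}| = 16.

Enumerate products U × V with U ∈ τ_X, V ∈ τ_Y (deduplicated):
  ∅ × ∅ = {} (∅)
  {p} × {x1} = {(p,x1)}
  {p} × {x2} = {(p,x2)}
  {o, p} × {x1} = {(o,x1), (p,x1)}
  {o, p} × {x2} = {(o,x2), (p,x2)}
  {p} × {x1, x2} = {(p,x1), (p,x2)}
  {o, p, q} × {x1} = {(o,x1), (p,x1), (q,x1)}
  {o, p, q} × {x2} = {(o,x2), (p,x2), (q,x2)}
  {o, p} × {x1, x2} = {(o,x1), (o,x2), (p,x1), (p,x2)}
  {o, p, q} × {x1, x2} = {(o,x1), (o,x2), (p,x1), (p,x2), (q,x1), (q,x2)}
These 10 distinct sets form the basis B.
Close under arbitrary unions to get τ_{X×Y}; counting gives |τ_{X×Y}| = 16.


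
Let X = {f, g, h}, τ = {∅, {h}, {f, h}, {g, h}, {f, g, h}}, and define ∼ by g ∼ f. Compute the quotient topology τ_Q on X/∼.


X/∼ = {[f=g], [h]}; |τ_Q| = 3.

Equivalence classes: [f=g], [h].
Quotient map π: X → X/∼ sends f ↦ [f=g], g ↦ [f=g], h ↦ [h].
For each subset V ⊆ X/∼, compute π^{-1}(V) ⊆ X and check whether π^{-1}(V) ∈ τ. V is open in τ_Q iff π^{-1}(V) ∈ τ.
  V = {}: π^{-1}(V) = ∅ ∈ τ ✓.
  V = {[f=g]}: π^{-1}(V) = {f, g} ∉ τ ✗.
  V = {[h]}: π^{-1}(V) = {h} ∈ τ ✓.
  V = {[f=g], [h]}: π^{-1}(V) = {f, g, h} ∈ τ ✓.
Open sets in the quotient: τ_Q = {{}, {[h]}, {[f=g], [h]}} (3 elements).
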